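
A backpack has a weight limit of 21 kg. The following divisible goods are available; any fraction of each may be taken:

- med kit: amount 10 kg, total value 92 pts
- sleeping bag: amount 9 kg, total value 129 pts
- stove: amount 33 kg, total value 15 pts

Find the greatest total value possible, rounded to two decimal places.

Take in order of value per unit:
- sleeping bag (129/9 per unit): all 9 → value 129, running total 129.00
- med kit (92/10 per unit): all 10 → value 92, running total 221.00
- stove (15/33 per unit): 2 of 33 → value 2×15/33 = 0.9091, running total 221.91
Total 221.91.

221.91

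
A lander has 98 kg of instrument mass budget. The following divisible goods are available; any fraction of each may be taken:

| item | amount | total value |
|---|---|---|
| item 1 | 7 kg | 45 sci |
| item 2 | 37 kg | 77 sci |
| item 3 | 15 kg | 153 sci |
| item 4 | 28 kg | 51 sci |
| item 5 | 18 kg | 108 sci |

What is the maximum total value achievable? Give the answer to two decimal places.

Take in order of value per unit:
- item 3 (153/15 per unit): all 15 → value 153, running total 153.00
- item 1 (45/7 per unit): all 7 → value 45, running total 198.00
- item 5 (108/18 per unit): all 18 → value 108, running total 306.00
- item 2 (77/37 per unit): all 37 → value 77, running total 383.00
- item 4 (51/28 per unit): 21 of 28 → value 21×51/28 = 38.2500, running total 421.25
Total 421.25.

421.25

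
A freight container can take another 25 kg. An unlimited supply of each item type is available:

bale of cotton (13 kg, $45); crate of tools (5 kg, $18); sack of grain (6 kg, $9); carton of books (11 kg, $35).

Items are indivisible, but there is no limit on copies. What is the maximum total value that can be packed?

Best value-per-unit is crate of tools at 18/5, and filling with it alone uses weight 5×5=25. No mix of the others beats 5×18 = 90.

$90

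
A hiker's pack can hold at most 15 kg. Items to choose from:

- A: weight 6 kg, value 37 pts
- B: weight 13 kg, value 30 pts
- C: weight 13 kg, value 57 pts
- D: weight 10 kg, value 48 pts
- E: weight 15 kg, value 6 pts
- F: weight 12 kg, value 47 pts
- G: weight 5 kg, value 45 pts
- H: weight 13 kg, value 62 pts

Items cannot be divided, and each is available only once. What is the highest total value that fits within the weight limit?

Check high-value combinations within 15 kg:
- D+G: weight 10+5=15, value 48+45=93
- A+G: weight 6+5=11, value 37+45=82
- H: weight 13, value 62
- C: weight 13, value 57
Best: 93 pts.

93 pts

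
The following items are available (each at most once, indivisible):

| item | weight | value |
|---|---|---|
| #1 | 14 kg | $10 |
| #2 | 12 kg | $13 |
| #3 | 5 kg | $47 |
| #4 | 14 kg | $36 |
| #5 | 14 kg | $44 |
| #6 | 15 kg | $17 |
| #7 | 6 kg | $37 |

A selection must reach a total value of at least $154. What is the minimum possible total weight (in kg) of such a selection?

Subsets with value ≥ 154, sorted by total weight:
- #3+#4+#5+#7: weight 39, value 164
- #2+#3+#4+#5+#7: weight 51, value 177
Minimum weight: 39 kg.

39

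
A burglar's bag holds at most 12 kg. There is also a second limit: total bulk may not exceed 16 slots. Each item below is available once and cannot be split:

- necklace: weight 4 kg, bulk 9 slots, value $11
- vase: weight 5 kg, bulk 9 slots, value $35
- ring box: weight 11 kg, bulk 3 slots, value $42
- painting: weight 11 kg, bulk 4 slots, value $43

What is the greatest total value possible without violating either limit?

$43

Feasible sets respecting both limits:
- painting: weight 11, bulk 4, value 43
- ring box: weight 11, bulk 3, value 42
- vase: weight 5, bulk 9, value 35
Best: $43.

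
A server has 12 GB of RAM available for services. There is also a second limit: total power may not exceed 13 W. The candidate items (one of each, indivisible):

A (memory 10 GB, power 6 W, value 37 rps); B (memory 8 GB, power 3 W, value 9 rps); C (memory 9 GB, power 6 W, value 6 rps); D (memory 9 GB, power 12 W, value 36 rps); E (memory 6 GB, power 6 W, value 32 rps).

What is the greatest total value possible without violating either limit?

37 rps

Feasible sets respecting both limits:
- A: memory 10, power 6, value 37
- D: memory 9, power 12, value 36
- E: memory 6, power 6, value 32
- B: memory 8, power 3, value 9
Best: 37 rps.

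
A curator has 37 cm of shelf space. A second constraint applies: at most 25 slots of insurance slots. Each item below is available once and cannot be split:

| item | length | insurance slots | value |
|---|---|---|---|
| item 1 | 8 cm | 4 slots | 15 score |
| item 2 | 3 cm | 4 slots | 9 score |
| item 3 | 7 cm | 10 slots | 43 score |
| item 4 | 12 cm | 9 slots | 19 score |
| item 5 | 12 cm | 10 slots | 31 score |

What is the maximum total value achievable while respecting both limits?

89 score

Feasible sets respecting both limits:
- item 1+item 3+item 5: length 27, insurance slots 24, value 89
- item 2+item 3+item 5: length 22, insurance slots 24, value 83
- item 1+item 3+item 4: length 27, insurance slots 23, value 77
- item 3+item 5: length 19, insurance slots 20, value 74
Best: 89 score.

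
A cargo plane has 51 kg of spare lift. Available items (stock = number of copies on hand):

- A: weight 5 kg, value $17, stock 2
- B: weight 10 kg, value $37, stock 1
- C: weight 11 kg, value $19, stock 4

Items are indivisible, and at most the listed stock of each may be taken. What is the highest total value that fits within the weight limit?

Top feasible selections:
- 1×A + 1×B + 3×C: weight 48, value 111
- 2×A + 1×B + 2×C: weight 42, value 109
- 1×B + 3×C: weight 43, value 94
- 1×A + 4×C: weight 49, value 93
Best: $111.

$111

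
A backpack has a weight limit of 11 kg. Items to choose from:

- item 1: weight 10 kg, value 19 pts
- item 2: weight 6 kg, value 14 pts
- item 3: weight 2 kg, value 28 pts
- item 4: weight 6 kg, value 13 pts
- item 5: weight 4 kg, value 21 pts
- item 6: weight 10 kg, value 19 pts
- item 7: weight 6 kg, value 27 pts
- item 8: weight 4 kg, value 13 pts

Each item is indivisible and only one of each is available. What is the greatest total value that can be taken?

Check high-value combinations within 11 kg:
- item 3+item 5+item 8: weight 2+4+4=10, value 28+21+13=62
- item 3+item 7: weight 2+6=8, value 28+27=55
- item 3+item 5: weight 2+4=6, value 28+21=49
- item 5+item 7: weight 4+6=10, value 21+27=48
- item 2+item 3: weight 6+2=8, value 14+28=42
Best: 62 pts.

62 pts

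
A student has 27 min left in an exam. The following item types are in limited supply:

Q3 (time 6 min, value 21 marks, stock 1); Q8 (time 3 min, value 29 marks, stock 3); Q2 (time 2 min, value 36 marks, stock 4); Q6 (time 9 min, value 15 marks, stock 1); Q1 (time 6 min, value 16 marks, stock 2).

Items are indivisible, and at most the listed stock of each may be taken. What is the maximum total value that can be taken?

Top feasible selections:
- 1×Q3 + 3×Q8 + 4×Q2: time 23, value 252
- 3×Q8 + 4×Q2 + 1×Q1: time 23, value 247
- 3×Q8 + 4×Q2 + 1×Q6: time 26, value 246
- 1×Q3 + 2×Q8 + 4×Q2 + 1×Q1: time 26, value 239
Best: 252 marks.

252 marks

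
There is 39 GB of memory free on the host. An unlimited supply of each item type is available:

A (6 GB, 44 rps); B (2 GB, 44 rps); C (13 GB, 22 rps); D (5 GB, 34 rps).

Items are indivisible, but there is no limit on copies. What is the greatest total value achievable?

Best value-per-unit is B at 44/2, and filling with it alone uses memory 19×2=38. No mix of the others beats 19×44 = 836.

836 rps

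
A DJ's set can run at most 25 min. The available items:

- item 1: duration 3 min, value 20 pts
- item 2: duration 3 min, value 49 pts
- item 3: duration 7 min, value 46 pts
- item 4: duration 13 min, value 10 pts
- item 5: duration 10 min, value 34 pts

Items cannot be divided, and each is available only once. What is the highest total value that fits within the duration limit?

149 pts

This is a 0/1 knapsack; check combinations near the capacity.
- item 1+item 2+item 3+item 5: duration 3+3+7+10=23, value 20+49+46+34=149
- item 2+item 3+item 5: duration 3+7+10=20, value 49+46+34=129
- item 1+item 2+item 3: duration 3+3+7=13, value 20+49+46=115
- item 2+item 3+item 4: duration 3+7+13=23, value 49+46+10=105
Best: 149 pts.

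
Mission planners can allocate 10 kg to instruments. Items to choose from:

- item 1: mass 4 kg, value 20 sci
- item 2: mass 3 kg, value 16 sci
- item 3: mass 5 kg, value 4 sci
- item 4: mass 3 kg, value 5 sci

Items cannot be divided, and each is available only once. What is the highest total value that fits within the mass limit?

41 sci

Check high-value combinations within 10 kg:
- item 1+item 2+item 4: mass 4+3+3=10, value 20+16+5=41
- item 1+item 2: mass 4+3=7, value 20+16=36
- item 1+item 4: mass 4+3=7, value 20+5=25
- item 1+item 3: mass 4+5=9, value 20+4=24
Best: 41 sci.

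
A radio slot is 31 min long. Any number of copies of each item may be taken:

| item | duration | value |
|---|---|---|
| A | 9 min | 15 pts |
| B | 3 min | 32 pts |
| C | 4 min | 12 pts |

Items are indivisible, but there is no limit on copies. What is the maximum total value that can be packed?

Best value-per-unit is B at 32/3, and filling with it alone uses duration 10×3=30. No mix of the others beats 10×32 = 320.

320 pts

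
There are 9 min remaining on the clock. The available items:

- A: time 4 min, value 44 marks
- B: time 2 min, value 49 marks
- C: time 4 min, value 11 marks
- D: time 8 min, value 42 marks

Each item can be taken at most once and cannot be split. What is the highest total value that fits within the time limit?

This is a 0/1 knapsack; check combinations near the capacity.
- A+B: time 4+2=6, value 44+49=93
- B+C: time 2+4=6, value 49+11=60
- A+C: time 4+4=8, value 44+11=55
- B: time 2, value 49
Best: 93 marks.

93 marks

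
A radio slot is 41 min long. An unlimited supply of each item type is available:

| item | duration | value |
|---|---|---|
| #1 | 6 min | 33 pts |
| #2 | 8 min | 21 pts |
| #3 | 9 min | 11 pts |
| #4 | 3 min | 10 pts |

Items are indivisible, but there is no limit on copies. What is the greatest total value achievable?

Best value-per-unit is #1 at 33/6; filling with it alone gives 6×33 = 198.
Optimal mix: 6×#1 + 1×#4 → duration 39, value 208.

208 pts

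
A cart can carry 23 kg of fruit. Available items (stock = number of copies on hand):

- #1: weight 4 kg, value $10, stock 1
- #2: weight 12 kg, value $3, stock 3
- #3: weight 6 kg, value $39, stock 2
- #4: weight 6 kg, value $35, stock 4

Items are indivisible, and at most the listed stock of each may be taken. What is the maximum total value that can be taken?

Top feasible selections:
- 1×#1 + 2×#3 + 1×#4: weight 22, value 123
- 1×#1 + 1×#3 + 2×#4: weight 22, value 119
Best: $123.

$123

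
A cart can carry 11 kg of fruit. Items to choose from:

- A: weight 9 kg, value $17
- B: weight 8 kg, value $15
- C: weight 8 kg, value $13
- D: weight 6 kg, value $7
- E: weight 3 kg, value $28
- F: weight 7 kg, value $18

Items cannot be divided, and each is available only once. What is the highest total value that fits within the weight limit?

$46

Check high-value combinations within 11 kg:
- E+F: weight 3+7=10, value 28+18=46
- B+E: weight 8+3=11, value 15+28=43
- C+E: weight 8+3=11, value 13+28=41
- D+E: weight 6+3=9, value 7+28=35
- E: weight 3, value 28
Best: $46.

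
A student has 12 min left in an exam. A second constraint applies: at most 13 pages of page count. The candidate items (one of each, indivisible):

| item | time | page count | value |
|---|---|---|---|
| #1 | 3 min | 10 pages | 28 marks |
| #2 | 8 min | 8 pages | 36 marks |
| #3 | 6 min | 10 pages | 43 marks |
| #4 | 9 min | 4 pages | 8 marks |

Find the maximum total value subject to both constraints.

Feasible sets respecting both limits:
- #3: time 6, page count 10, value 43
- #2: time 8, page count 8, value 36
- #1: time 3, page count 10, value 28
- #4: time 9, page count 4, value 8
Best: 43 marks.

43 marks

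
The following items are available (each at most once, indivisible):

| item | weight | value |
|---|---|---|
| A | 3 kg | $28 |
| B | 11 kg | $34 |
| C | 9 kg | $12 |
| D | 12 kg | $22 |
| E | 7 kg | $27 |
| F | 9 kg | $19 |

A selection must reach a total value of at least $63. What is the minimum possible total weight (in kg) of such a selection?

19

Subsets with value ≥ 63, sorted by total weight:
- A+E+F: weight 19, value 74
- A+C+E: weight 19, value 67
Minimum weight: 19 kg.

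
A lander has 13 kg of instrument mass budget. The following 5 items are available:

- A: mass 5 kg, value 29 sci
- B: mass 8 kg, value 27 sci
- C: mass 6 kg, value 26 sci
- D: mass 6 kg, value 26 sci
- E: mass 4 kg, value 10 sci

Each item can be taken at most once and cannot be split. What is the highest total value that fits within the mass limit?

Check high-value combinations within 13 kg:
- A+B: mass 5+8=13, value 29+27=56
- A+C: mass 5+6=11, value 29+26=55
- A+D: mass 5+6=11, value 29+26=55
- C+D: mass 6+6=12, value 26+26=52
Best: 56 sci.

56 sci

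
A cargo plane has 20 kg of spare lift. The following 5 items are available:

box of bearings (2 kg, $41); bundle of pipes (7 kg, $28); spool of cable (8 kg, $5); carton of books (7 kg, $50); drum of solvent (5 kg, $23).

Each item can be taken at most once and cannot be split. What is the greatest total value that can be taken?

$119

This is a 0/1 knapsack; check combinations near the capacity.
- box of bearings+bundle of pipes+carton of books: weight 2+7+7=16, value 41+28+50=119
- box of bearings+carton of books+drum of solvent: weight 2+7+5=14, value 41+50+23=114
- bundle of pipes+carton of books+drum of solvent: weight 7+7+5=19, value 28+50+23=101
Best: $119.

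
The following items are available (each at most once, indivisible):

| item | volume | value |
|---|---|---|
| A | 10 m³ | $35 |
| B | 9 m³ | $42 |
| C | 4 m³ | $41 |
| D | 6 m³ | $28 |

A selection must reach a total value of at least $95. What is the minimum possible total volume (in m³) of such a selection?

Subsets with value ≥ 95, sorted by total volume:
- B+C+D: volume 19, value 111
- A+C+D: volume 20, value 104
Minimum volume: 19 m³.

19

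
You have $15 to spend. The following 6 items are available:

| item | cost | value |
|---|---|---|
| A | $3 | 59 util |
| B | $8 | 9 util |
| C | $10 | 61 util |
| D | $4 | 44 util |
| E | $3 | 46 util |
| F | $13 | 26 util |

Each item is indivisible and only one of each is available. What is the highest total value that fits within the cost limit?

Check high-value combinations within $15:
- A+D+E: cost 3+4+3=10, value 59+44+46=149
- A+C: cost 3+10=13, value 59+61=120
- A+B+E: cost 3+8+3=14, value 59+9+46=114
- A+B+D: cost 3+8+4=15, value 59+9+44=112
- C+E: cost 10+3=13, value 61+46=107
Best: 149 util.

149 util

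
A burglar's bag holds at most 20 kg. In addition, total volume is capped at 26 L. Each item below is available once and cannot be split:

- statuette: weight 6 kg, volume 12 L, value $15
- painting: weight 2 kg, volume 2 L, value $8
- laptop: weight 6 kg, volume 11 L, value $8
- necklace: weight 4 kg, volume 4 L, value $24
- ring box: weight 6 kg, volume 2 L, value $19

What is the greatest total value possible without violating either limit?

$66

Feasible sets respecting both limits:
- statuette+painting+necklace+ring box: weight 18, volume 20, value 66
- painting+laptop+necklace+ring box: weight 18, volume 19, value 59
- statuette+necklace+ring box: weight 16, volume 18, value 58
Best: $66.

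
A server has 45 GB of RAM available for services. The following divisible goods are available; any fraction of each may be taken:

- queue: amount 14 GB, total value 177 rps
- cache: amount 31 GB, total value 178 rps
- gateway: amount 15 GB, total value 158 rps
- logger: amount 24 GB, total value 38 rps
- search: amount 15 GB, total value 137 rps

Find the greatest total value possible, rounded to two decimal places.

477.74

Take in order of value per unit:
- queue (177/14 per unit): all 14 → value 177, running total 177.00
- gateway (158/15 per unit): all 15 → value 158, running total 335.00
- search (137/15 per unit): all 15 → value 137, running total 472.00
- cache (178/31 per unit): 1 of 31 → value 1×178/31 = 5.7419, running total 477.74
Total 477.74.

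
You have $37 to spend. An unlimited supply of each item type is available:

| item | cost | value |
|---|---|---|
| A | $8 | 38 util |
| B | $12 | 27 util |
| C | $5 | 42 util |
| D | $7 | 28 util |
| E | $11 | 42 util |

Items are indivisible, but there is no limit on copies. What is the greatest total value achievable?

294 util

Best value-per-unit is C at 42/5, and filling with it alone uses cost 7×5=35. No mix of the others beats 7×42 = 294.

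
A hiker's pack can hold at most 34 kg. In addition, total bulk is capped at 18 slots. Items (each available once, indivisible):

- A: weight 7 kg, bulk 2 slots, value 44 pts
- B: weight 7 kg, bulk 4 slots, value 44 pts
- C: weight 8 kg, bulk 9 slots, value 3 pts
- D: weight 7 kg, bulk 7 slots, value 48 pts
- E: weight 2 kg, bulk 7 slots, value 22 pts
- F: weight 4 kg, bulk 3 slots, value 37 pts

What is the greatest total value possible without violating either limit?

Feasible sets respecting both limits:
- A+B+D+F: weight 25, bulk 16, value 173
- A+B+E+F: weight 20, bulk 16, value 147
- A+B+D: weight 21, bulk 13, value 136
Best: 173 pts.

173 pts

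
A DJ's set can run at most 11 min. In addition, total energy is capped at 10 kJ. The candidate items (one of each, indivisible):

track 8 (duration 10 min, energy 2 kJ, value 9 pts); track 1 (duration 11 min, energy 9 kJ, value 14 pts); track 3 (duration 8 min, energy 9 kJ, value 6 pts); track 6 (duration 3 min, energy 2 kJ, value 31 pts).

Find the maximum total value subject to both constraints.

Feasible sets respecting both limits:
- track 6: duration 3, energy 2, value 31
- track 1: duration 11, energy 9, value 14
- track 8: duration 10, energy 2, value 9
- track 3: duration 8, energy 9, value 6
Best: 31 pts.

31 pts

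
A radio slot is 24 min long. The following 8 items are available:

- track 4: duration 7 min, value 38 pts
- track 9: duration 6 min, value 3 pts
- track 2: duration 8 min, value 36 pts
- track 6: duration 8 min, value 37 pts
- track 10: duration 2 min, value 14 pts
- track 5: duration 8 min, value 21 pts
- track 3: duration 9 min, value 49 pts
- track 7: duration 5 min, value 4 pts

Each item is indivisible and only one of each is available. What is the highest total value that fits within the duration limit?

This is a 0/1 knapsack; check combinations near the capacity.
- track 4+track 6+track 3: duration 7+8+9=24, value 38+37+49=124
- track 4+track 2+track 3: duration 7+8+9=24, value 38+36+49=123
- track 4+track 2+track 6: duration 7+8+8=23, value 38+36+37=111
- track 4+track 5+track 3: duration 7+8+9=24, value 38+21+49=108
- track 4+track 10+track 3+track 7: duration 7+2+9+5=23, value 38+14+49+4=105
Best: 124 pts.

124 pts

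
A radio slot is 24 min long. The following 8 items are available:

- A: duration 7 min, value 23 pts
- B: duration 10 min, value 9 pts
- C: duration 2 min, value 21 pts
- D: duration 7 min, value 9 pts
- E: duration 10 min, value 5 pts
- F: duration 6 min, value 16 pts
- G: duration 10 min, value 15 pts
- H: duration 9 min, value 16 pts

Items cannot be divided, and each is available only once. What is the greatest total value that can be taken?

76 pts

Check high-value combinations within 24 min:
- A+C+F+H: duration 7+2+6+9=24, value 23+21+16+16=76
- A+C+D+F: duration 7+2+7+6=22, value 23+21+9+16=69
- C+D+F+H: duration 2+7+6+9=24, value 21+9+16+16=62
- A+C+F: duration 7+2+6=15, value 23+21+16=60
Best: 76 pts.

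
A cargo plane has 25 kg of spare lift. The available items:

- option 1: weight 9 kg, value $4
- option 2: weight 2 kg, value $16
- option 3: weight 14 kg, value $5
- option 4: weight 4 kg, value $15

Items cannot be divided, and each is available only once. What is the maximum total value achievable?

Check high-value combinations within 25 kg:
- option 2+option 3+option 4: weight 2+14+4=20, value 16+5+15=36
- option 1+option 2+option 4: weight 9+2+4=15, value 4+16+15=35
- option 2+option 4: weight 2+4=6, value 16+15=31
- option 1+option 2+option 3: weight 9+2+14=25, value 4+16+5=25
- option 2+option 3: weight 2+14=16, value 16+5=21
Best: $36.

$36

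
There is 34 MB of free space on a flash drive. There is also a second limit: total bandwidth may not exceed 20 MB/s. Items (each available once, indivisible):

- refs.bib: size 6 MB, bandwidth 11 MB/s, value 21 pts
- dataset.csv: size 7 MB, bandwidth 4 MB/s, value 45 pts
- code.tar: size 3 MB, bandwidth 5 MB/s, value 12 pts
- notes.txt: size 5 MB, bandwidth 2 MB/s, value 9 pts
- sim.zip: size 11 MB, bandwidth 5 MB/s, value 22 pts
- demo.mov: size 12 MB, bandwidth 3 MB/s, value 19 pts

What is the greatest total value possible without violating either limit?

Feasible sets respecting both limits:
- dataset.csv+code.tar+sim.zip+demo.mov: size 33, bandwidth 17, value 98
- refs.bib+dataset.csv+notes.txt+demo.mov: size 30, bandwidth 20, value 94
- refs.bib+dataset.csv+sim.zip: size 24, bandwidth 20, value 88
- dataset.csv+code.tar+notes.txt+sim.zip: size 26, bandwidth 16, value 88
Best: 98 pts.

98 pts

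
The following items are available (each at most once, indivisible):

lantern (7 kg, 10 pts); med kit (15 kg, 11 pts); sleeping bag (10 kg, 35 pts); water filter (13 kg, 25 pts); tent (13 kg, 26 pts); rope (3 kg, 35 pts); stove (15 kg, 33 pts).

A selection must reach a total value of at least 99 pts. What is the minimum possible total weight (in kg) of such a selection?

28

Subsets with value ≥ 99, sorted by total weight:
- sleeping bag+rope+stove: weight 28, value 103
- lantern+sleeping bag+tent+rope: weight 33, value 106
- lantern+sleeping bag+water filter+rope: weight 33, value 105
Minimum weight: 28 kg.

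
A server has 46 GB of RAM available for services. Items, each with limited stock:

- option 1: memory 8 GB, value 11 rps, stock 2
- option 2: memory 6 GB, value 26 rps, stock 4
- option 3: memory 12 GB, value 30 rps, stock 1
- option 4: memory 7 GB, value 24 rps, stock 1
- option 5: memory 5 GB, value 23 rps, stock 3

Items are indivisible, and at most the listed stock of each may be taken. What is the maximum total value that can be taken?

Best selections within memory 46 and stock limits:
- 4×option 2 + 1×option 4 + 3×option 5: memory 46, value 197
- 4×option 2 + 1×option 3 + 2×option 5: memory 46, value 180
- 3×option 2 + 1×option 3 + 3×option 5: memory 45, value 177
- 2×option 2 + 1×option 3 + 1×option 4 + 3×option 5: memory 46, value 175
Best: 197 rps.

197 rps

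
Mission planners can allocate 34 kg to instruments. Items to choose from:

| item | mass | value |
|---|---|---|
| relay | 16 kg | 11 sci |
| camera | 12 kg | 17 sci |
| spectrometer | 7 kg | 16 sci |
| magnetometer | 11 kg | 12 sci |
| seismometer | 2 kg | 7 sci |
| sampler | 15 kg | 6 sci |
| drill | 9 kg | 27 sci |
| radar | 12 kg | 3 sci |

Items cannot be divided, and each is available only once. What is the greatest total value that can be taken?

67 sci

Check high-value combinations within 34 kg:
- camera+spectrometer+seismometer+drill: mass 12+7+2+9=30, value 17+16+7+27=67
- camera+magnetometer+seismometer+drill: mass 12+11+2+9=34, value 17+12+7+27=63
- spectrometer+magnetometer+seismometer+drill: mass 7+11+2+9=29, value 16+12+7+27=62
- relay+spectrometer+seismometer+drill: mass 16+7+2+9=34, value 11+16+7+27=61
- camera+spectrometer+drill: mass 12+7+9=28, value 17+16+27=60
Best: 67 sci.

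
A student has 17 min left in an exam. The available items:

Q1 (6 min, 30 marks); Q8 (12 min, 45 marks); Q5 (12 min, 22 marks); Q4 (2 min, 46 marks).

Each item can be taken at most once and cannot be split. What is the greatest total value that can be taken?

91 marks

Check high-value combinations within 17 min:
- Q8+Q4: time 12+2=14, value 45+46=91
- Q1+Q4: time 6+2=8, value 30+46=76
- Q5+Q4: time 12+2=14, value 22+46=68
Best: 91 marks.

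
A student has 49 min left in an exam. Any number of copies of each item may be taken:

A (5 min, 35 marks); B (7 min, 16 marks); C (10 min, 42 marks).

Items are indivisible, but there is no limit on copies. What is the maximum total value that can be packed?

Best value-per-unit is A at 35/5, and filling with it alone uses time 9×5=45. No mix of the others beats 9×35 = 315.

315 marks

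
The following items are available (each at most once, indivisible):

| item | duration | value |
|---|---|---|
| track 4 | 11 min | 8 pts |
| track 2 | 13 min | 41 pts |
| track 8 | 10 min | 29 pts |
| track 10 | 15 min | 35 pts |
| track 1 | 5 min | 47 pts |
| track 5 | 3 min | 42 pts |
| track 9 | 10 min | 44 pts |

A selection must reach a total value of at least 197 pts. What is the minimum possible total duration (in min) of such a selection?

41

Subsets with value ≥ 197, sorted by total duration:
- track 2+track 8+track 1+track 5+track 9: duration 41, value 203
- track 8+track 10+track 1+track 5+track 9: duration 43, value 197
- track 2+track 10+track 1+track 5+track 9: duration 46, value 209
- track 4+track 2+track 8+track 1+track 5+track 9: duration 52, value 211
Minimum duration: 41 min.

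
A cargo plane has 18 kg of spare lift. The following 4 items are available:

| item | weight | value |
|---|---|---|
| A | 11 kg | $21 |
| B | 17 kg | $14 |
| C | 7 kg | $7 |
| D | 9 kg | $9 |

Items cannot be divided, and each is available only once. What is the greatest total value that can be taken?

$28

Check high-value combinations within 18 kg:
- A+C: weight 11+7=18, value 21+7=28
- A: weight 11, value 21
- C+D: weight 7+9=16, value 7+9=16
- B: weight 17, value 14
- D: weight 9, value 9
Best: $28.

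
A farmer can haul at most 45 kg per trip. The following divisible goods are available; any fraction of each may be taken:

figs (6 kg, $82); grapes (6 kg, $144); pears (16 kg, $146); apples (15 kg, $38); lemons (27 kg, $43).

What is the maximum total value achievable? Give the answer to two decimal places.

Take in order of value per unit:
- grapes (144/6 per unit): all 6 → value 144, running total 144.00
- figs (82/6 per unit): all 6 → value 82, running total 226.00
- pears (146/16 per unit): all 16 → value 146, running total 372.00
- apples (38/15 per unit): all 15 → value 38, running total 410.00
- lemons (43/27 per unit): 2 of 27 → value 2×43/27 = 3.1852, running total 413.19
Total 413.19.

413.19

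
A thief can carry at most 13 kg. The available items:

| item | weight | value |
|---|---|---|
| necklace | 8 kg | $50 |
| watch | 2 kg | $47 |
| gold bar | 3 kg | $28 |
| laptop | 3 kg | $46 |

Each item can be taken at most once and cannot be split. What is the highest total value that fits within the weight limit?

Check high-value combinations within 13 kg:
- necklace+watch+laptop: weight 8+2+3=13, value 50+47+46=143
- necklace+watch+gold bar: weight 8+2+3=13, value 50+47+28=125
- watch+gold bar+laptop: weight 2+3+3=8, value 47+28+46=121
- necklace+watch: weight 8+2=10, value 50+47=97
Best: $143.

$143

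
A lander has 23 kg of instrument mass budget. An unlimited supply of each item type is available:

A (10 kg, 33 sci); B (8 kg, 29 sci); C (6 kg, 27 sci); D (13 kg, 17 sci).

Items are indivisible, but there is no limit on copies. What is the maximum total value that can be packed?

87 sci

Best value-per-unit is C at 27/6; filling with it alone gives 3×27 = 81.
Optimal mix: 1×A + 2×C → mass 22, value 87.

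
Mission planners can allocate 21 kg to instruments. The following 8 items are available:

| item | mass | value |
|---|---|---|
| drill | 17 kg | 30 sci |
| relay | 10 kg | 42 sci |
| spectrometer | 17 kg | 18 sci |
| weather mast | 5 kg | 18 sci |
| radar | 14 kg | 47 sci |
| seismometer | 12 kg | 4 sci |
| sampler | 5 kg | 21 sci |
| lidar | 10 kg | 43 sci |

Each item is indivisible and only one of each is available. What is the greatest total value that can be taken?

This is a 0/1 knapsack; check combinations near the capacity.
- relay+lidar: mass 10+10=20, value 42+43=85
- weather mast+sampler+lidar: mass 5+5+10=20, value 18+21+43=82
- relay+weather mast+sampler: mass 10+5+5=20, value 42+18+21=81
Best: 85 sci.

85 sci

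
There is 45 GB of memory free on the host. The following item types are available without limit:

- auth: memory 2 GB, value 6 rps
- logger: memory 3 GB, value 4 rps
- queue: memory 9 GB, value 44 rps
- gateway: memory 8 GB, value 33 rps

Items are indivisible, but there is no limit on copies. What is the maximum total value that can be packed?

220 rps

Best value-per-unit is queue at 44/9, and filling with it alone uses memory 5×9=45. No mix of the others beats 5×44 = 220.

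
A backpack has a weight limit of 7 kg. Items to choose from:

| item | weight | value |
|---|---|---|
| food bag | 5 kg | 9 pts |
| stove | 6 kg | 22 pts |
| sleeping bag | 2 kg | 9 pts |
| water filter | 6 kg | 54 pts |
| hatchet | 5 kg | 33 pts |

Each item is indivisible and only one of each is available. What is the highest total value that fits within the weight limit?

This is a 0/1 knapsack; check combinations near the capacity.
- water filter: weight 6, value 54
- sleeping bag+hatchet: weight 2+5=7, value 9+33=42
- hatchet: weight 5, value 33
- stove: weight 6, value 22
Best: 54 pts.

54 pts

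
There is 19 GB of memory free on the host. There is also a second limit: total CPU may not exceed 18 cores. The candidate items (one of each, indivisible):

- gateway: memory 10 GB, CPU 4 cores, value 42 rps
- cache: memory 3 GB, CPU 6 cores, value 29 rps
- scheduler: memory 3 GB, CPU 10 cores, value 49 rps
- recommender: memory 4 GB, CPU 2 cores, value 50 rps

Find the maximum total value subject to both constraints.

141 rps

Feasible sets respecting both limits:
- gateway+scheduler+recommender: memory 17, CPU 16, value 141
- cache+scheduler+recommender: memory 10, CPU 18, value 128
- gateway+cache+recommender: memory 17, CPU 12, value 121
- scheduler+recommender: memory 7, CPU 12, value 99
Best: 141 rps.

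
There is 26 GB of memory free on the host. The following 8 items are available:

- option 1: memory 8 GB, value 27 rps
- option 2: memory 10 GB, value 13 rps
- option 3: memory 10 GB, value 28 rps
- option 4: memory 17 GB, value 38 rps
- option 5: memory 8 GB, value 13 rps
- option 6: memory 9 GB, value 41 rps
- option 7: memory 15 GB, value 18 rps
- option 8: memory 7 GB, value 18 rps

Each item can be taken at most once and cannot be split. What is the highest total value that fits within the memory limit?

87 rps

Check high-value combinations within 26 GB:
- option 3+option 6+option 8: memory 10+9+7=26, value 28+41+18=87
- option 1+option 6+option 8: memory 8+9+7=24, value 27+41+18=86
- option 1+option 5+option 6: memory 8+8+9=25, value 27+13+41=81
Best: 87 rps.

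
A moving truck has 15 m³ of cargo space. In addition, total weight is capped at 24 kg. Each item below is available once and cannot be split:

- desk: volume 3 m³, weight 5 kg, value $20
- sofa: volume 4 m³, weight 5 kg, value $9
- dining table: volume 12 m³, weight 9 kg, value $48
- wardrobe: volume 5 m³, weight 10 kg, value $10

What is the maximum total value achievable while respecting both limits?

$68

Feasible sets respecting both limits:
- desk+dining table: volume 15, weight 14, value 68
- dining table: volume 12, weight 9, value 48
- desk+sofa+wardrobe: volume 12, weight 20, value 39
- desk+wardrobe: volume 8, weight 15, value 30
Best: $68.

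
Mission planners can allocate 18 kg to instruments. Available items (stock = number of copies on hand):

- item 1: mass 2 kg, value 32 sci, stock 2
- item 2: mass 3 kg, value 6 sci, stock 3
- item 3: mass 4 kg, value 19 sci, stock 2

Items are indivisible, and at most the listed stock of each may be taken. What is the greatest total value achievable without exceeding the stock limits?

114 sci

Top feasible selections:
- 2×item 1 + 2×item 2 + 2×item 3: mass 18, value 114
- 2×item 1 + 1×item 2 + 2×item 3: mass 15, value 108
Best: 114 sci.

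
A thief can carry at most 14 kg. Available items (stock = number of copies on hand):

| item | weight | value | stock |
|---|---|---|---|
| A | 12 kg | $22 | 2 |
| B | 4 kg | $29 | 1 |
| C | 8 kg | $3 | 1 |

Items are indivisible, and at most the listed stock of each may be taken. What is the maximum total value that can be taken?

Best selections within weight 14 and stock limits:
- 1×B + 1×C: weight 12, value 32
- 1×B: weight 4, value 29
Best: $32.

$32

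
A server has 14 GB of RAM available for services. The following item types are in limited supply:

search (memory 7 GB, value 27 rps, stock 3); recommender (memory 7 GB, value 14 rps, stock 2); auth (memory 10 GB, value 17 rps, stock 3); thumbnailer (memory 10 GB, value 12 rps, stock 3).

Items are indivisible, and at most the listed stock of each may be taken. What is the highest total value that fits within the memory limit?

Best selections within memory 14 and stock limits:
- 2×search: memory 14, value 54
- 1×search + 1×recommender: memory 14, value 41
- 2×recommender: memory 14, value 28
- 1×search: memory 7, value 27
Best: 54 rps.

54 rps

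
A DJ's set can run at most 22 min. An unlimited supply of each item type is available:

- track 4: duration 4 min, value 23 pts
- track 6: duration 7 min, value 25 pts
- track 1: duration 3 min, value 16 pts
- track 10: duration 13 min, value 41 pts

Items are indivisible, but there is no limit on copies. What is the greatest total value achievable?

124 pts

Best value-per-unit is track 4 at 23/4; filling with it alone gives 5×23 = 115.
Optimal mix: 4×track 4 + 2×track 1 → duration 22, value 124.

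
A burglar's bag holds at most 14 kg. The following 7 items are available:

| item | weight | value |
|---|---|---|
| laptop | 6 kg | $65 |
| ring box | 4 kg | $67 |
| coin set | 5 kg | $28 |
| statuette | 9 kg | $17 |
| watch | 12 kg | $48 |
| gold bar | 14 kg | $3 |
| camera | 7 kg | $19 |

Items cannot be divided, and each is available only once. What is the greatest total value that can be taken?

Check high-value combinations within 14 kg:
- laptop+ring box: weight 6+4=10, value 65+67=132
- ring box+coin set: weight 4+5=9, value 67+28=95
- laptop+coin set: weight 6+5=11, value 65+28=93
- ring box+camera: weight 4+7=11, value 67+19=86
Best: $132.

$132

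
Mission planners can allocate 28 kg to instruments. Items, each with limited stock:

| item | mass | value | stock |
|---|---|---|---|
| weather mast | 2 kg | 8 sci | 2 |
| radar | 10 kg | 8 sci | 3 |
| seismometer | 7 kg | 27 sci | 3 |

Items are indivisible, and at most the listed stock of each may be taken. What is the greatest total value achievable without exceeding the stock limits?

Top feasible selections:
- 2×weather mast + 3×seismometer: mass 25, value 97
- 1×weather mast + 3×seismometer: mass 23, value 89
- 3×seismometer: mass 21, value 81
Best: 97 sci.

97 sci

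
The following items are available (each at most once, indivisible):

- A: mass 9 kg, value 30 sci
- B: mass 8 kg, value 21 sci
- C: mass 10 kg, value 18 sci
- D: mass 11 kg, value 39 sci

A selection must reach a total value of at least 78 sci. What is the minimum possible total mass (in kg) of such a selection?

28

Subsets with value ≥ 78, sorted by total mass:
- A+B+D: mass 28, value 90
- B+C+D: mass 29, value 78
- A+C+D: mass 30, value 87
Minimum mass: 28 kg.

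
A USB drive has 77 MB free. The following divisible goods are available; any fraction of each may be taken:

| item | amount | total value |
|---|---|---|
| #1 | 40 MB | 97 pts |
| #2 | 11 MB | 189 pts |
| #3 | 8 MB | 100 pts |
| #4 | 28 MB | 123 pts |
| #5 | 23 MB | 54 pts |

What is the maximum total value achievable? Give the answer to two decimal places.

Take in order of value per unit:
- #2 (189/11 per unit): all 11 → value 189, running total 189.00
- #3 (100/8 per unit): all 8 → value 100, running total 289.00
- #4 (123/28 per unit): all 28 → value 123, running total 412.00
- #1 (97/40 per unit): 30 of 40 → value 30×97/40 = 72.7500, running total 484.75
Total 484.75.

484.75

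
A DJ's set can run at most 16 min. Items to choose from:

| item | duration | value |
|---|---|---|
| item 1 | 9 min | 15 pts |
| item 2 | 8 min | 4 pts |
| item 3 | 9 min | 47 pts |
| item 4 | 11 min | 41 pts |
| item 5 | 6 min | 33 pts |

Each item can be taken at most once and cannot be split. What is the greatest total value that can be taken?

This is a 0/1 knapsack; check combinations near the capacity.
- item 3+item 5: duration 9+6=15, value 47+33=80
- item 1+item 5: duration 9+6=15, value 15+33=48
- item 3: duration 9, value 47
- item 4: duration 11, value 41
- item 2+item 5: duration 8+6=14, value 4+33=37
Best: 80 pts.

80 pts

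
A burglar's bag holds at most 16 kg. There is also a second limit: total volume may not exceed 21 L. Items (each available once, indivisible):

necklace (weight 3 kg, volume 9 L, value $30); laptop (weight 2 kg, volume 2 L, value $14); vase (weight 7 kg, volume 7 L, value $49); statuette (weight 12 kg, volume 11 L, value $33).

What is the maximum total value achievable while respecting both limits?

Feasible sets respecting both limits:
- necklace+laptop+vase: weight 12, volume 18, value 93
- necklace+vase: weight 10, volume 16, value 79
- laptop+vase: weight 9, volume 9, value 63
- necklace+statuette: weight 15, volume 20, value 63
Best: $93.

$93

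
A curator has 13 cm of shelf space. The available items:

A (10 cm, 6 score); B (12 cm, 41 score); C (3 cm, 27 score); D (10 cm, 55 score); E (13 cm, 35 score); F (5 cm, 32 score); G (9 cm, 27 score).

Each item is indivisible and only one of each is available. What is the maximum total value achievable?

82 score

Check high-value combinations within 13 cm:
- C+D: length 3+10=13, value 27+55=82
- C+F: length 3+5=8, value 27+32=59
- D: length 10, value 55
Best: 82 score.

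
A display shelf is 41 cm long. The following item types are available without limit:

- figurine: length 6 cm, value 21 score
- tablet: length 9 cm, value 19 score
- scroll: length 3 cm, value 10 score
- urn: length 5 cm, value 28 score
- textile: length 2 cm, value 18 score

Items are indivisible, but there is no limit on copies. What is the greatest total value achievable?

360 score

Best value-per-unit is textile at 18/2, and filling with it alone uses length 20×2=40. No mix of the others beats 20×18 = 360.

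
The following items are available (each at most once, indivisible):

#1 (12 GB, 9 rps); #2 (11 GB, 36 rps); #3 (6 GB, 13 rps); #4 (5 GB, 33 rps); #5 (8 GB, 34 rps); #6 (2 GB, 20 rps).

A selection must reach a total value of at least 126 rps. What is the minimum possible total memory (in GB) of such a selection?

Subsets with value ≥ 126, sorted by total memory:
- #2+#3+#4+#5+#6: memory 32, value 136
- #1+#2+#4+#5+#6: memory 38, value 132
- #1+#2+#3+#4+#5+#6: memory 44, value 145
Minimum memory: 32 GB.

32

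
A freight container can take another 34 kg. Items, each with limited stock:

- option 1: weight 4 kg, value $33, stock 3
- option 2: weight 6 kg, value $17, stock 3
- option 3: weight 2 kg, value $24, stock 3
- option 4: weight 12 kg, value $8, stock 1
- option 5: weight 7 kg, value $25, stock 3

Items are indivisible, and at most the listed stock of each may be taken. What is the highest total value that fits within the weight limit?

Best selections within weight 34 and stock limits:
- 3×option 1 + 3×option 3 + 2×option 5: weight 32, value 221
- 3×option 1 + 1×option 2 + 3×option 3 + 1×option 5: weight 31, value 213
- 3×option 1 + 2×option 2 + 3×option 3: weight 30, value 205
- 2×option 1 + 1×option 2 + 3×option 3 + 2×option 5: weight 34, value 205
Best: $221.

$221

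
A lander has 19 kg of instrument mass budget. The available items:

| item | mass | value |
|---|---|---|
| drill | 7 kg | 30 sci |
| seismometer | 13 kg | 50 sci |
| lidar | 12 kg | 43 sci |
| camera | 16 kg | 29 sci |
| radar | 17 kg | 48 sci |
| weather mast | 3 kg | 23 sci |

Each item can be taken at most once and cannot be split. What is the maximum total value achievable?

Check high-value combinations within 19 kg:
- seismometer+weather mast: mass 13+3=16, value 50+23=73
- drill+lidar: mass 7+12=19, value 30+43=73
- lidar+weather mast: mass 12+3=15, value 43+23=66
- drill+weather mast: mass 7+3=10, value 30+23=53
Best: 73 sci.

73 sci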